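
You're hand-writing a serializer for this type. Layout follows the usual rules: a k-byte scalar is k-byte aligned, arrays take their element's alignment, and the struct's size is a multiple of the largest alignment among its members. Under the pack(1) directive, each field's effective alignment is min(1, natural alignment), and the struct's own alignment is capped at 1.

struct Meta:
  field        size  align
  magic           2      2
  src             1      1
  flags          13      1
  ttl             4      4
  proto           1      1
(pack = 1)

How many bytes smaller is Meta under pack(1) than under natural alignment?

natural layout:
  magic at 0 (size 2, align 2) → ends 2
  src at 2 (size 1, align 1) → ends 3
  flags at 3 (size 13, align 1) → ends 16
  ttl at 16 (size 4, align 4) → ends 20
  proto at 20 (size 1, align 1) → ends 21
  tail pad 3 to reach multiple of 4
  total 24 bytes, alignment 4
packed(1) layout:
  magic at 0 (size 2, align 1) → ends 2
  src at 2 (size 1, align 1) → ends 3
  flags at 3 (size 13, align 1) → ends 16
  ttl at 16 (size 4, align 1) → ends 20
  proto at 20 (size 1, align 1) → ends 21
  total 21 bytes, alignment 1
24 − 21 = 3

3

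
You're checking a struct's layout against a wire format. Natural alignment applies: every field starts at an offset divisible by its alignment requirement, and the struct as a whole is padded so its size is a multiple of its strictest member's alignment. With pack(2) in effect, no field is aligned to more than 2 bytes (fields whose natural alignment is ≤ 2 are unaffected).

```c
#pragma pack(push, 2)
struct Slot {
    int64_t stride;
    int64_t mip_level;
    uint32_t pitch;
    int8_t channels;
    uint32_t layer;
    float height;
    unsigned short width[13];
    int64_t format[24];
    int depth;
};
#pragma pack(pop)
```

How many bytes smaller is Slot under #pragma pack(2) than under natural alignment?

natural layout:
  0..8  stride  (8B, 8-aligned)
  8..16  mip_level  (8B, 8-aligned)
  16..20  pitch  (4B, 4-aligned)
  20..21  channels  (1B, 1-aligned)
  21..24  -- padding (3B)
  24..28  layer  (4B, 4-aligned)
  28..32  height  (4B, 4-aligned)
  32..58  width  (26B, 2-aligned)
  58..64  -- padding (6B)
  64..256  format  (192B, 8-aligned)
  256..260  depth  (4B, 4-aligned)
  260..264  -- tail padding (4B)
  sizeof = 264, alignof = 8
packed(2) layout:
  0..8  stride  (8B, 2-aligned)
  8..16  mip_level  (8B, 2-aligned)
  16..20  pitch  (4B, 2-aligned)
  20..21  channels  (1B, 1-aligned)
  21..22  -- padding (1B)
  22..26  layer  (4B, 2-aligned)
  26..30  height  (4B, 2-aligned)
  30..56  width  (26B, 2-aligned)
  56..248  format  (192B, 2-aligned)
  248..252  depth  (4B, 2-aligned)
  sizeof = 252, alignof = 2
264 − 252 = 12

12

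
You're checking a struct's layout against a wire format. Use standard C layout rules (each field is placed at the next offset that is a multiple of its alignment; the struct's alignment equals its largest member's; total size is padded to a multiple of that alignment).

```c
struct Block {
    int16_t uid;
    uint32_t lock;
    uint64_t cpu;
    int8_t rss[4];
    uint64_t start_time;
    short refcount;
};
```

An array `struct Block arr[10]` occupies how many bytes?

400

0..2  uid  (2B, 2-aligned)
2..4  -- padding (2B)
4..8  lock  (4B, 4-aligned)
8..16  cpu  (8B, 8-aligned)
16..20  rss  (4B, 1-aligned)
20..24  -- padding (4B)
24..32  start_time  (8B, 8-aligned)
32..34  refcount  (2B, 2-aligned)
34..40  -- tail padding (6B)
sizeof = 40, alignof = 8
array of 10: 10 × 40 = 400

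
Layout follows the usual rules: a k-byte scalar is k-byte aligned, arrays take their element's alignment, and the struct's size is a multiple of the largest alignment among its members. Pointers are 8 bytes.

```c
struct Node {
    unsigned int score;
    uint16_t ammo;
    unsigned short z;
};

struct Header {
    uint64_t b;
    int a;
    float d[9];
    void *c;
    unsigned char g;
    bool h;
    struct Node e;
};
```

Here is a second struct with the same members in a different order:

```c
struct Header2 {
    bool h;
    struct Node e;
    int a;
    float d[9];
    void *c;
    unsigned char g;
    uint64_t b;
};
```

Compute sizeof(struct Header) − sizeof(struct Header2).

Node: 0..4  score  (4B, 4-aligned); 4..6  ammo  (2B, 2-aligned); 6..8  z  (2B, 2-aligned); sizeof = 8, alignof = 4
0..8  b  (8B, 8-aligned)
8..12  a  (4B, 4-aligned)
12..48  d  (36B, 4-aligned)
48..56  c  (8B, 8-aligned)
56..57  g  (1B, 1-aligned)
57..58  h  (1B, 1-aligned)
58..60  -- padding (2B)
60..68  e  (8B, 4-aligned)
68..72  -- tail padding (4B)
sizeof = 72, alignof = 8
— Header2 —
0..1  h  (1B, 1-aligned)
1..4  -- padding (3B)
4..12  e  (8B, 4-aligned)
12..16  a  (4B, 4-aligned)
16..52  d  (36B, 4-aligned)
52..56  -- padding (4B)
56..64  c  (8B, 8-aligned)
64..65  g  (1B, 1-aligned)
65..72  -- padding (7B)
72..80  b  (8B, 8-aligned)
sizeof = 80, alignof = 8
72 − 80 = -8

-8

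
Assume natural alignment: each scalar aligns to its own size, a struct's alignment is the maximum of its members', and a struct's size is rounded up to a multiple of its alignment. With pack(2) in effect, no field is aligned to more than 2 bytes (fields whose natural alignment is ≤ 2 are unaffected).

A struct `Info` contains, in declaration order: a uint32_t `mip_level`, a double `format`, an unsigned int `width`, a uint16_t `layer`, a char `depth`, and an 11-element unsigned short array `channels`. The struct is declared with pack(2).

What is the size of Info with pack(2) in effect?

42

mip_level at 0 (size 4, align 2) → ends 4
format at 4 (size 8, align 2) → ends 12
width at 12 (size 4, align 2) → ends 16
layer at 16 (size 2, align 2) → ends 18
depth at 18 (size 1, align 1) → ends 19
pad 1 to align 2 for channels
channels at 20 (size 22, align 2) → ends 42
total 42 bytes, alignment 2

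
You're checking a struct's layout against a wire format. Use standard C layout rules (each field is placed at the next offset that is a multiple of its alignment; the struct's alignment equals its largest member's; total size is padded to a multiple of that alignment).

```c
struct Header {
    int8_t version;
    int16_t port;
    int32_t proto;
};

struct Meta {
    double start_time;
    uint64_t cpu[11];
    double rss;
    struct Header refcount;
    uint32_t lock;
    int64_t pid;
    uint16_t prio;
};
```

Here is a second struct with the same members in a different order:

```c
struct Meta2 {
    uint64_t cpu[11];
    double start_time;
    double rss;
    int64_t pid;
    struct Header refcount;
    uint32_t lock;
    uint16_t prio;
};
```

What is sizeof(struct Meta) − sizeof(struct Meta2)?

8

Header: 0..1  version  (1B, 1-aligned); 1..2  -- padding (1B); 2..4  port  (2B, 2-aligned); 4..8  proto  (4B, 4-aligned); sizeof = 8, alignof = 4
0..8  start_time  (8B, 8-aligned)
8..96  cpu  (88B, 8-aligned)
96..104  rss  (8B, 8-aligned)
104..112  refcount  (8B, 4-aligned)
112..116  lock  (4B, 4-aligned)
116..120  -- padding (4B)
120..128  pid  (8B, 8-aligned)
128..130  prio  (2B, 2-aligned)
130..136  -- tail padding (6B)
sizeof = 136, alignof = 8
— Meta2 —
0..88  cpu  (88B, 8-aligned)
88..96  start_time  (8B, 8-aligned)
96..104  rss  (8B, 8-aligned)
104..112  pid  (8B, 8-aligned)
112..120  refcount  (8B, 4-aligned)
120..124  lock  (4B, 4-aligned)
124..126  prio  (2B, 2-aligned)
126..128  -- tail padding (2B)
sizeof = 128, alignof = 8
136 − 128 = 8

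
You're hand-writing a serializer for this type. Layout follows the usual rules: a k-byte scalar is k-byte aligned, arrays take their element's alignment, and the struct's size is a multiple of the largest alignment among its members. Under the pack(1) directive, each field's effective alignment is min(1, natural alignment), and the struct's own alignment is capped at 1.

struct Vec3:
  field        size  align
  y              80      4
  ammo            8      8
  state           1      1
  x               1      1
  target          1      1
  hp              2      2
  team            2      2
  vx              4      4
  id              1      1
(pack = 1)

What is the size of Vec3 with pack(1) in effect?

100

y at 0 (size 80, align 1) → ends 80
ammo at 80 (size 8, align 1) → ends 88
state at 88 (size 1, align 1) → ends 89
x at 89 (size 1, align 1) → ends 90
target at 90 (size 1, align 1) → ends 91
hp at 91 (size 2, align 1) → ends 93
team at 93 (size 2, align 1) → ends 95
vx at 95 (size 4, align 1) → ends 99
id at 99 (size 1, align 1) → ends 100
total 100 bytes, alignment 1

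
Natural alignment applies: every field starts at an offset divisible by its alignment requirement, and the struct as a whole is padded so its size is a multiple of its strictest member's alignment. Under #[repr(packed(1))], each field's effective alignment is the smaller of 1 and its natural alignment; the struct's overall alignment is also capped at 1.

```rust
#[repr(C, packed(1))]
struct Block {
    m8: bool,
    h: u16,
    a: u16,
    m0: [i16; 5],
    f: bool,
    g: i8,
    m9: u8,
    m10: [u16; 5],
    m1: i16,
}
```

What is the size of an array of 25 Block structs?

750

m8 at 0 (size 1, align 1) → ends 1
h at 1 (size 2, align 1) → ends 3
a at 3 (size 2, align 1) → ends 5
m0 at 5 (size 10, align 1) → ends 15
f at 15 (size 1, align 1) → ends 16
g at 16 (size 1, align 1) → ends 17
m9 at 17 (size 1, align 1) → ends 18
m10 at 18 (size 10, align 1) → ends 28
m1 at 28 (size 2, align 1) → ends 30
total 30 bytes, alignment 1
array of 25: 25 × 30 = 750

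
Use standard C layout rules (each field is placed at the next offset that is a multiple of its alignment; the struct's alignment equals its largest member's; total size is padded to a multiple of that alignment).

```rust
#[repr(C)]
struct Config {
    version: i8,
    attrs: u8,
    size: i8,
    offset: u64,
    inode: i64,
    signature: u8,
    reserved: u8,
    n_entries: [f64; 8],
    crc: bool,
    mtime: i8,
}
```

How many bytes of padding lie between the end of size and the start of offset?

@0: version [1B, align 1] → 1
@1: attrs [1B, align 1] → 2
@2: size [1B, align 1] → 3
+5 pad (align 8)
@8: offset [8B, align 8] → 16

5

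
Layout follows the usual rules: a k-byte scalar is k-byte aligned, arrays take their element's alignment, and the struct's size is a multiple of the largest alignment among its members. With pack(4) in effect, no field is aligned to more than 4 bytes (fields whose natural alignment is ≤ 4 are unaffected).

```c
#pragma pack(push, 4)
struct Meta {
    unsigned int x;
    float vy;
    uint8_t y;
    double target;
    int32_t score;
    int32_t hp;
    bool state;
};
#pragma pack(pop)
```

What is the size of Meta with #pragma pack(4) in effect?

0..4  x  (4B, 4-aligned)
4..8  vy  (4B, 4-aligned)
8..9  y  (1B, 1-aligned)
9..12  -- padding (3B)
12..20  target  (8B, 4-aligned)
20..24  score  (4B, 4-aligned)
24..28  hp  (4B, 4-aligned)
28..29  state  (1B, 1-aligned)
29..32  -- tail padding (3B)
sizeof = 32, alignof = 4

32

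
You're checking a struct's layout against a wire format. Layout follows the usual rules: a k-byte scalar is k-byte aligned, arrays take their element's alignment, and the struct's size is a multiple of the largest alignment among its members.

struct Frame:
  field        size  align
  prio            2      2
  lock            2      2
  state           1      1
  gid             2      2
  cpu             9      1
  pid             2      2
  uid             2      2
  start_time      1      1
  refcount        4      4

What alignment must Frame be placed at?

member alignments: prio=2, lock=2, state=1, gid=2, cpu=1, pid=2, uid=2, start_time=1, refcount=4
max = 4

4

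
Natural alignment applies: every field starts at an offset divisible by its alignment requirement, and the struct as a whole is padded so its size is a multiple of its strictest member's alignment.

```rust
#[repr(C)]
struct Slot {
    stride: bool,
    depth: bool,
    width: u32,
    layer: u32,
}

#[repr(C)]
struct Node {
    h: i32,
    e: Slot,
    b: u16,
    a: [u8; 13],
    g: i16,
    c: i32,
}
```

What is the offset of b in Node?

16

Slot: stride at 0 (size 1, align 1) → ends 1; depth at 1 (size 1, align 1) → ends 2; pad 2 to align 4 for width; width at 4 (size 4, align 4) → ends 8; layer at 8 (size 4, align 4) → ends 12; total 12 bytes, alignment 4
h at 0 (size 4, align 4) → ends 4
e at 4 (size 12, align 4) → ends 16
b at 16 (size 2, align 2) → ends 18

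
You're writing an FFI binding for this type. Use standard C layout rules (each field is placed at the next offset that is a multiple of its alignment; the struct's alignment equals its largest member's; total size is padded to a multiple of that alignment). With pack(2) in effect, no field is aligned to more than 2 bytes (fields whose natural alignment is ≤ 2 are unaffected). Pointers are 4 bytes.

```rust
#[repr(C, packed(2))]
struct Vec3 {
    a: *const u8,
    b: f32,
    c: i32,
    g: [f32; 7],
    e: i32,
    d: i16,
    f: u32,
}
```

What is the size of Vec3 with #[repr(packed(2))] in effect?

0..4  a  (4B, 2-aligned)
4..8  b  (4B, 2-aligned)
8..12  c  (4B, 2-aligned)
12..40  g  (28B, 2-aligned)
40..44  e  (4B, 2-aligned)
44..46  d  (2B, 2-aligned)
46..50  f  (4B, 2-aligned)
sizeof = 50, alignof = 2

50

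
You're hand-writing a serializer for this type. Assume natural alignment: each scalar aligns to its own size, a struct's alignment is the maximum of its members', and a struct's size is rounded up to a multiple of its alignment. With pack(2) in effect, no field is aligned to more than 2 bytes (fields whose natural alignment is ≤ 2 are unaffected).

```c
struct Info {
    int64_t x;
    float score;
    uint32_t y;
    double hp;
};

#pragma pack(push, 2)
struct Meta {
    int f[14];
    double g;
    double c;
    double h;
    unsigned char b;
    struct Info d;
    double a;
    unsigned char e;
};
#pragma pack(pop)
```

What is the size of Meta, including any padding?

Info: x at 0 (size 8, align 8) → ends 8; score at 8 (size 4, align 4) → ends 12; y at 12 (size 4, align 4) → ends 16; hp at 16 (size 8, align 8) → ends 24; total 24 bytes, alignment 8
f at 0 (size 56, align 2) → ends 56
g at 56 (size 8, align 2) → ends 64
c at 64 (size 8, align 2) → ends 72
h at 72 (size 8, align 2) → ends 80
b at 80 (size 1, align 1) → ends 81
pad 1 to align 2 for d
d at 82 (size 24, align 2) → ends 106
a at 106 (size 8, align 2) → ends 114
e at 114 (size 1, align 1) → ends 115
tail pad 1 to reach multiple of 2
total 116 bytes, alignment 2

116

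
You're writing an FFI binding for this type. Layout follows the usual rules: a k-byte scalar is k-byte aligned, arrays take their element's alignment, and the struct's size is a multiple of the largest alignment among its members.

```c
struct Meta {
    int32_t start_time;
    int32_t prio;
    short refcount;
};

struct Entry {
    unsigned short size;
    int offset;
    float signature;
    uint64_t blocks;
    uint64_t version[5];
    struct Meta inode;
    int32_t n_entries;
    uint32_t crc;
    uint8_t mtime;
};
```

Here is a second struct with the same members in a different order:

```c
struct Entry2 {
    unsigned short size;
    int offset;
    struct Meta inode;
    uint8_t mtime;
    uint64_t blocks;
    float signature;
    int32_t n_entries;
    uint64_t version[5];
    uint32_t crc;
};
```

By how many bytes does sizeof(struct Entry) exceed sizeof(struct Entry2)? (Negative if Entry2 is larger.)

Meta: start_time at 0 (size 4, align 4) → ends 4; prio at 4 (size 4, align 4) → ends 8; refcount at 8 (size 2, align 2) → ends 10; tail pad 2 to reach multiple of 4; total 12 bytes, alignment 4
size at 0 (size 2, align 2) → ends 2
pad 2 to align 4 for offset
offset at 4 (size 4, align 4) → ends 8
signature at 8 (size 4, align 4) → ends 12
pad 4 to align 8 for blocks
blocks at 16 (size 8, align 8) → ends 24
version at 24 (size 40, align 8) → ends 64
inode at 64 (size 12, align 4) → ends 76
n_entries at 76 (size 4, align 4) → ends 80
crc at 80 (size 4, align 4) → ends 84
mtime at 84 (size 1, align 1) → ends 85
tail pad 3 to reach multiple of 8
total 88 bytes, alignment 8
— Entry2 —
size at 0 (size 2, align 2) → ends 2
pad 2 to align 4 for offset
offset at 4 (size 4, align 4) → ends 8
inode at 8 (size 12, align 4) → ends 20
mtime at 20 (size 1, align 1) → ends 21
pad 3 to align 8 for blocks
blocks at 24 (size 8, align 8) → ends 32
signature at 32 (size 4, align 4) → ends 36
n_entries at 36 (size 4, align 4) → ends 40
version at 40 (size 40, align 8) → ends 80
crc at 80 (size 4, align 4) → ends 84
tail pad 4 to reach multiple of 8
total 88 bytes, alignment 8
88 − 88 = 0

0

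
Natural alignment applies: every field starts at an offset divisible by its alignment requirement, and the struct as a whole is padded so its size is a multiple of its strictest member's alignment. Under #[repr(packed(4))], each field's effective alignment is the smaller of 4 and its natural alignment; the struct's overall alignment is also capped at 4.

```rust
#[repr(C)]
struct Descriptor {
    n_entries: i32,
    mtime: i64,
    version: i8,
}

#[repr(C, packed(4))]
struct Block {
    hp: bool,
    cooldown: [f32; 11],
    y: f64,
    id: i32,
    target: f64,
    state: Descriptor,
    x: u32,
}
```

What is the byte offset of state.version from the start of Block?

84

Descriptor: n_entries at 0 (size 4, align 4) → ends 4; pad 4 to align 8 for mtime; mtime at 8 (size 8, align 8) → ends 16; version at 16 (size 1, align 1) → ends 17; tail pad 7 to reach multiple of 8; total 24 bytes, alignment 8
hp at 0 (size 1, align 1) → ends 1
pad 3 to align 4 for cooldown
cooldown at 4 (size 44, align 4) → ends 48
y at 48 (size 8, align 4) → ends 56
id at 56 (size 4, align 4) → ends 60
target at 60 (size 8, align 4) → ends 68
state at 68 (size 24, align 4) → ends 92
within Descriptor: version at 16
68 + 16 = 84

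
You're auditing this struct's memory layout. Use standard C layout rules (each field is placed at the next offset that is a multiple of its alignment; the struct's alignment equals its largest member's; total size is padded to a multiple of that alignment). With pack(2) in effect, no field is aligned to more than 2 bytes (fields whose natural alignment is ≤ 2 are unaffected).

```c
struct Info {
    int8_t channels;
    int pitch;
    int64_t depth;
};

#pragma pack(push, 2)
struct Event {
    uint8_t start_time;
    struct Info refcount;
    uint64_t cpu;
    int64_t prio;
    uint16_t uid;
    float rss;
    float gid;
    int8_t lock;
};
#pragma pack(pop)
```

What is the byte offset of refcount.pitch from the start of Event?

Info: channels at 0 (size 1, align 1) → ends 1; pad 3 to align 4 for pitch; pitch at 4 (size 4, align 4) → ends 8; depth at 8 (size 8, align 8) → ends 16; total 16 bytes, alignment 8
start_time at 0 (size 1, align 1) → ends 1
pad 1 to align 2 for refcount
refcount at 2 (size 16, align 2) → ends 18
within Info: pitch at 4
2 + 4 = 6

6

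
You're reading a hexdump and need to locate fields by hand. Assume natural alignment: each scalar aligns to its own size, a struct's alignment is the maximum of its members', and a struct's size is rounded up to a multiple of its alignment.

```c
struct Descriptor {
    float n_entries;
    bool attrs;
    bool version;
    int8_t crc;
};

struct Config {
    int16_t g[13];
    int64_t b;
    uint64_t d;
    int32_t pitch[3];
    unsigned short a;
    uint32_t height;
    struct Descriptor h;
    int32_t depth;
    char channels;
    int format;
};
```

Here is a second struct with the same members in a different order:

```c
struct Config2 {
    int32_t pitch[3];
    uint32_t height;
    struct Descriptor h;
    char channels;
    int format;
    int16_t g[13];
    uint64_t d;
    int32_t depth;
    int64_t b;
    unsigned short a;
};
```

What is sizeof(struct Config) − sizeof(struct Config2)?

-8

Descriptor: n_entries at 0 (size 4, align 4) → ends 4; attrs at 4 (size 1, align 1) → ends 5; version at 5 (size 1, align 1) → ends 6; crc at 6 (size 1, align 1) → ends 7; tail pad 1 to reach multiple of 4; total 8 bytes, alignment 4
g at 0 (size 26, align 2) → ends 26
pad 6 to align 8 for b
b at 32 (size 8, align 8) → ends 40
d at 40 (size 8, align 8) → ends 48
pitch at 48 (size 12, align 4) → ends 60
a at 60 (size 2, align 2) → ends 62
pad 2 to align 4 for height
height at 64 (size 4, align 4) → ends 68
h at 68 (size 8, align 4) → ends 76
depth at 76 (size 4, align 4) → ends 80
channels at 80 (size 1, align 1) → ends 81
pad 3 to align 4 for format
format at 84 (size 4, align 4) → ends 88
total 88 bytes, alignment 8
— Config2 —
pitch at 0 (size 12, align 4) → ends 12
height at 12 (size 4, align 4) → ends 16
h at 16 (size 8, align 4) → ends 24
channels at 24 (size 1, align 1) → ends 25
pad 3 to align 4 for format
format at 28 (size 4, align 4) → ends 32
g at 32 (size 26, align 2) → ends 58
pad 6 to align 8 for d
d at 64 (size 8, align 8) → ends 72
depth at 72 (size 4, align 4) → ends 76
pad 4 to align 8 for b
b at 80 (size 8, align 8) → ends 88
a at 88 (size 2, align 2) → ends 90
tail pad 6 to reach multiple of 8
total 96 bytes, alignment 8
88 − 96 = -8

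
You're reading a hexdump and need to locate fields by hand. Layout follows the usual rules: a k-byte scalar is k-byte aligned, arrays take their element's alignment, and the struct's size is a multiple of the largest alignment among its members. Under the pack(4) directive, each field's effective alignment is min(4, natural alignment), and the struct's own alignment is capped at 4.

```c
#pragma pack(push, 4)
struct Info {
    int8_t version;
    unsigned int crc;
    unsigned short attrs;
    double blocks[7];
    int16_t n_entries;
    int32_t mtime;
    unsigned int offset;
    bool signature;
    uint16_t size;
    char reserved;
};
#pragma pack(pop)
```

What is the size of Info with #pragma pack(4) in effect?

88

@0: version [1B, align 1] → 1
+3 pad (align 4)
@4: crc [4B, align 4] → 8
@8: attrs [2B, align 2] → 10
+2 pad (align 4)
@12: blocks [56B, align 4] → 68
@68: n_entries [2B, align 2] → 70
+2 pad (align 4)
@72: mtime [4B, align 4] → 76
@76: offset [4B, align 4] → 80
@80: signature [1B, align 1] → 81
+1 pad (align 2)
@82: size [2B, align 2] → 84
@84: reserved [1B, align 1] → 85
+3 tail pad (align 4)
size 88, align 4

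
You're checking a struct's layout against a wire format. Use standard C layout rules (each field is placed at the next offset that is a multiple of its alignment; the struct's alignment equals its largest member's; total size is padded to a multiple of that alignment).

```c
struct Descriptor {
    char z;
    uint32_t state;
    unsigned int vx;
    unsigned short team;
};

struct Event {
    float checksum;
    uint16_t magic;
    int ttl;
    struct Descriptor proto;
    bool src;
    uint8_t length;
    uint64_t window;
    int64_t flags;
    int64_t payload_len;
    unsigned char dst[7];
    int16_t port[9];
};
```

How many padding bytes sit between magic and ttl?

Descriptor: @0: z [1B, align 1] → 1; +3 pad (align 4); @4: state [4B, align 4] → 8; @8: vx [4B, align 4] → 12; @12: team [2B, align 2] → 14; +2 tail pad (align 4); size 16, align 4
@0: checksum [4B, align 4] → 4
@4: magic [2B, align 2] → 6
+2 pad (align 4)
@8: ttl [4B, align 4] → 12

2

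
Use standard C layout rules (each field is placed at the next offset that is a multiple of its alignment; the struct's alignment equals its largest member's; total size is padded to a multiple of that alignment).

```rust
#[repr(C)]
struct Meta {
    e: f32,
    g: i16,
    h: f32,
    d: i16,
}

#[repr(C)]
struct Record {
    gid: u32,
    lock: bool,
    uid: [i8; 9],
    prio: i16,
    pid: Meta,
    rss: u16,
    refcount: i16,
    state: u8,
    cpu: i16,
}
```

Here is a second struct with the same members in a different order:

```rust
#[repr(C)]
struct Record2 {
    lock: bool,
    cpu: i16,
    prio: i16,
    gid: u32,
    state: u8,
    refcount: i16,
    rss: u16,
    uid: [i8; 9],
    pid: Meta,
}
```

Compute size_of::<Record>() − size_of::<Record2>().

-4

Meta: e at 0 (size 4, align 4) → ends 4; g at 4 (size 2, align 2) → ends 6; pad 2 to align 4 for h; h at 8 (size 4, align 4) → ends 12; d at 12 (size 2, align 2) → ends 14; tail pad 2 to reach multiple of 4; total 16 bytes, alignment 4
gid at 0 (size 4, align 4) → ends 4
lock at 4 (size 1, align 1) → ends 5
uid at 5 (size 9, align 1) → ends 14
prio at 14 (size 2, align 2) → ends 16
pid at 16 (size 16, align 4) → ends 32
rss at 32 (size 2, align 2) → ends 34
refcount at 34 (size 2, align 2) → ends 36
state at 36 (size 1, align 1) → ends 37
pad 1 to align 2 for cpu
cpu at 38 (size 2, align 2) → ends 40
total 40 bytes, alignment 4
— Record2 —
lock at 0 (size 1, align 1) → ends 1
pad 1 to align 2 for cpu
cpu at 2 (size 2, align 2) → ends 4
prio at 4 (size 2, align 2) → ends 6
pad 2 to align 4 for gid
gid at 8 (size 4, align 4) → ends 12
state at 12 (size 1, align 1) → ends 13
pad 1 to align 2 for refcount
refcount at 14 (size 2, align 2) → ends 16
rss at 16 (size 2, align 2) → ends 18
uid at 18 (size 9, align 1) → ends 27
pad 1 to align 4 for pid
pid at 28 (size 16, align 4) → ends 44
total 44 bytes, alignment 4
40 − 44 = -4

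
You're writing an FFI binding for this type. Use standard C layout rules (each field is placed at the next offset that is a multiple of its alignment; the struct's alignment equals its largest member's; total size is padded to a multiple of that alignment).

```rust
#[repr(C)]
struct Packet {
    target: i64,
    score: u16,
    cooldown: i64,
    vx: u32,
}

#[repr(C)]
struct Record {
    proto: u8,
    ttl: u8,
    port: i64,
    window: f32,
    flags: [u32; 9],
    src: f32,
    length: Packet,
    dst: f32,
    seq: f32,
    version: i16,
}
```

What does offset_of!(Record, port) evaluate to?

Packet: 0..8  target  (8B, 8-aligned); 8..10  score  (2B, 2-aligned); 10..16  -- padding (6B); 16..24  cooldown  (8B, 8-aligned); 24..28  vx  (4B, 4-aligned); 28..32  -- tail padding (4B); sizeof = 32, alignof = 8
0..1  proto  (1B, 1-aligned)
1..2  ttl  (1B, 1-aligned)
2..8  -- padding (6B)
8..16  port  (8B, 8-aligned)

8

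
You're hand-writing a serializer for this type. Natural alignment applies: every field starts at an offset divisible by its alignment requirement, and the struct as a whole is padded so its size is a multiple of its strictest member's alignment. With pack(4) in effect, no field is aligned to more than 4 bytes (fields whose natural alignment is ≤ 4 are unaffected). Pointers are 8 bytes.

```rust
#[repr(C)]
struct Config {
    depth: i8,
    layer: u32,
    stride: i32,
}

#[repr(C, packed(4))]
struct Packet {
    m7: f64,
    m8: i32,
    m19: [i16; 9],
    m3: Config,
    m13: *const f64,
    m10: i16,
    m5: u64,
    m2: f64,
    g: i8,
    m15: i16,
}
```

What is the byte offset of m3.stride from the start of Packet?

Config: depth at 0 (size 1, align 1) → ends 1; pad 3 to align 4 for layer; layer at 4 (size 4, align 4) → ends 8; stride at 8 (size 4, align 4) → ends 12; total 12 bytes, alignment 4
m7 at 0 (size 8, align 4) → ends 8
m8 at 8 (size 4, align 4) → ends 12
m19 at 12 (size 18, align 2) → ends 30
pad 2 to align 4 for m3
m3 at 32 (size 12, align 4) → ends 44
within Config: stride at 8
32 + 8 = 40

40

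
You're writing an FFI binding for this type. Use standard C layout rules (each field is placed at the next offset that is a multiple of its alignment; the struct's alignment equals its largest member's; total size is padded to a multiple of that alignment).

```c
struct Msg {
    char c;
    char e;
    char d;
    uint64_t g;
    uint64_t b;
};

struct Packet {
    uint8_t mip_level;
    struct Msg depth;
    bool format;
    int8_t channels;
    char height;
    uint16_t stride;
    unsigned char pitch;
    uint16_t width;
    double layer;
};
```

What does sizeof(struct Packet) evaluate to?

Msg: @0: c [1B, align 1] → 1; @1: e [1B, align 1] → 2; @2: d [1B, align 1] → 3; +5 pad (align 8); @8: g [8B, align 8] → 16; @16: b [8B, align 8] → 24; size 24, align 8
@0: mip_level [1B, align 1] → 1
+7 pad (align 8)
@8: depth [24B, align 8] → 32
@32: format [1B, align 1] → 33
@33: channels [1B, align 1] → 34
@34: height [1B, align 1] → 35
+1 pad (align 2)
@36: stride [2B, align 2] → 38
@38: pitch [1B, align 1] → 39
+1 pad (align 2)
@40: width [2B, align 2] → 42
+6 pad (align 8)
@48: layer [8B, align 8] → 56
size 56, align 8

56 bytes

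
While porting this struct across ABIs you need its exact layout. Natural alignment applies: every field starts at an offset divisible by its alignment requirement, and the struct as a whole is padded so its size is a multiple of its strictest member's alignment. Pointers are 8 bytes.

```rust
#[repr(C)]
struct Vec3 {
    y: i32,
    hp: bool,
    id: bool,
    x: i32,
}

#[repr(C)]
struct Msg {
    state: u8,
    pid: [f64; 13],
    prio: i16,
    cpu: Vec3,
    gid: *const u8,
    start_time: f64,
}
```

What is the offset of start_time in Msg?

136

Vec3: y at 0 (size 4, align 4) → ends 4; hp at 4 (size 1, align 1) → ends 5; id at 5 (size 1, align 1) → ends 6; pad 2 to align 4 for x; x at 8 (size 4, align 4) → ends 12; total 12 bytes, alignment 4
state at 0 (size 1, align 1) → ends 1
pad 7 to align 8 for pid
pid at 8 (size 104, align 8) → ends 112
prio at 112 (size 2, align 2) → ends 114
pad 2 to align 4 for cpu
cpu at 116 (size 12, align 4) → ends 128
gid at 128 (size 8, align 8) → ends 136
start_time at 136 (size 8, align 8) → ends 144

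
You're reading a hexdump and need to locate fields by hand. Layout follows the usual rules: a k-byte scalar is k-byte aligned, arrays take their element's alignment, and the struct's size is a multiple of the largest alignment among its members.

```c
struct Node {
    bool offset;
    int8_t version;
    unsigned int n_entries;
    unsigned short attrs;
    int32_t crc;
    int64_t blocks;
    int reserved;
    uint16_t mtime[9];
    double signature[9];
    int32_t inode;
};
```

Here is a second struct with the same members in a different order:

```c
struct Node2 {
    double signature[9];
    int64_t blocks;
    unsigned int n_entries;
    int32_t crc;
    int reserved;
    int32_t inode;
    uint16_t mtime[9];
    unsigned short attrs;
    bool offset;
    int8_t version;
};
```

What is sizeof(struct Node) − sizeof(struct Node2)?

0..1  offset  (1B, 1-aligned)
1..2  version  (1B, 1-aligned)
2..4  -- padding (2B)
4..8  n_entries  (4B, 4-aligned)
8..10  attrs  (2B, 2-aligned)
10..12  -- padding (2B)
12..16  crc  (4B, 4-aligned)
16..24  blocks  (8B, 8-aligned)
24..28  reserved  (4B, 4-aligned)
28..46  mtime  (18B, 2-aligned)
46..48  -- padding (2B)
48..120  signature  (72B, 8-aligned)
120..124  inode  (4B, 4-aligned)
124..128  -- tail padding (4B)
sizeof = 128, alignof = 8
— Node2 —
0..72  signature  (72B, 8-aligned)
72..80  blocks  (8B, 8-aligned)
80..84  n_entries  (4B, 4-aligned)
84..88  crc  (4B, 4-aligned)
88..92  reserved  (4B, 4-aligned)
92..96  inode  (4B, 4-aligned)
96..114  mtime  (18B, 2-aligned)
114..116  attrs  (2B, 2-aligned)
116..117  offset  (1B, 1-aligned)
117..118  version  (1B, 1-aligned)
118..120  -- tail padding (2B)
sizeof = 120, alignof = 8
128 − 120 = 8

8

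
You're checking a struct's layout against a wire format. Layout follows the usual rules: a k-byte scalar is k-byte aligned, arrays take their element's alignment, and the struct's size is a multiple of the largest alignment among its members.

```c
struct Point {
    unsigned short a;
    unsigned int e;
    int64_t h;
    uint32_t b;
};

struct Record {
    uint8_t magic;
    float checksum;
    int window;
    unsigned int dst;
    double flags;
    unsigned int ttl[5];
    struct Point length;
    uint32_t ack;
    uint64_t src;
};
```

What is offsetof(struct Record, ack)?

72

Point: a at 0 (size 2, align 2) → ends 2; pad 2 to align 4 for e; e at 4 (size 4, align 4) → ends 8; h at 8 (size 8, align 8) → ends 16; b at 16 (size 4, align 4) → ends 20; tail pad 4 to reach multiple of 8; total 24 bytes, alignment 8
magic at 0 (size 1, align 1) → ends 1
pad 3 to align 4 for checksum
checksum at 4 (size 4, align 4) → ends 8
window at 8 (size 4, align 4) → ends 12
dst at 12 (size 4, align 4) → ends 16
flags at 16 (size 8, align 8) → ends 24
ttl at 24 (size 20, align 4) → ends 44
pad 4 to align 8 for length
length at 48 (size 24, align 8) → ends 72
ack at 72 (size 4, align 4) → ends 76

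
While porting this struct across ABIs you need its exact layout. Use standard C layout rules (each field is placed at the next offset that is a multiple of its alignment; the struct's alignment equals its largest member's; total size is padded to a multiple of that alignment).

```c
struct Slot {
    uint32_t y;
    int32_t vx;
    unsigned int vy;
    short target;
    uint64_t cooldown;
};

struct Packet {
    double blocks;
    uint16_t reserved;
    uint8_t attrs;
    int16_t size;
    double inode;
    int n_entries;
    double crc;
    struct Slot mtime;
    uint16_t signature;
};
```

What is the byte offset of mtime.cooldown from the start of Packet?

Slot: y at 0 (size 4, align 4) → ends 4; vx at 4 (size 4, align 4) → ends 8; vy at 8 (size 4, align 4) → ends 12; target at 12 (size 2, align 2) → ends 14; pad 2 to align 8 for cooldown; cooldown at 16 (size 8, align 8) → ends 24; total 24 bytes, alignment 8
blocks at 0 (size 8, align 8) → ends 8
reserved at 8 (size 2, align 2) → ends 10
attrs at 10 (size 1, align 1) → ends 11
pad 1 to align 2 for size
size at 12 (size 2, align 2) → ends 14
pad 2 to align 8 for inode
inode at 16 (size 8, align 8) → ends 24
n_entries at 24 (size 4, align 4) → ends 28
pad 4 to align 8 for crc
crc at 32 (size 8, align 8) → ends 40
mtime at 40 (size 24, align 8) → ends 64
within Slot: cooldown at 16
40 + 16 = 56

56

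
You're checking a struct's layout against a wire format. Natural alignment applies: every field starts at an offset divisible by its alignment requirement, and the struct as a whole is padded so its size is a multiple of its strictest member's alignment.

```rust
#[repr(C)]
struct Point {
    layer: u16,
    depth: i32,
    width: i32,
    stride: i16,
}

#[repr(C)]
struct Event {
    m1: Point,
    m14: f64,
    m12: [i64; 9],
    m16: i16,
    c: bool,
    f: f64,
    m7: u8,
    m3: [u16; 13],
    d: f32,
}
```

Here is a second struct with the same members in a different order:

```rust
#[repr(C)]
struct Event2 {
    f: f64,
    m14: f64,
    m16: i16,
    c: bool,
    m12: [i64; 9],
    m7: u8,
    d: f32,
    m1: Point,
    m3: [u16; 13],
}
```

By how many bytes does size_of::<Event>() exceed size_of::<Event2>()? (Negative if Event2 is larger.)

Point: @0: layer [2B, align 2] → 2; +2 pad (align 4); @4: depth [4B, align 4] → 8; @8: width [4B, align 4] → 12; @12: stride [2B, align 2] → 14; +2 tail pad (align 4); size 16, align 4
@0: m1 [16B, align 4] → 16
@16: m14 [8B, align 8] → 24
@24: m12 [72B, align 8] → 96
@96: m16 [2B, align 2] → 98
@98: c [1B, align 1] → 99
+5 pad (align 8)
@104: f [8B, align 8] → 112
@112: m7 [1B, align 1] → 113
+1 pad (align 2)
@114: m3 [26B, align 2] → 140
@140: d [4B, align 4] → 144
size 144, align 8
— Event2 —
@0: f [8B, align 8] → 8
@8: m14 [8B, align 8] → 16
@16: m16 [2B, align 2] → 18
@18: c [1B, align 1] → 19
+5 pad (align 8)
@24: m12 [72B, align 8] → 96
@96: m7 [1B, align 1] → 97
+3 pad (align 4)
@100: d [4B, align 4] → 104
@104: m1 [16B, align 4] → 120
@120: m3 [26B, align 2] → 146
+6 tail pad (align 8)
size 152, align 8
144 − 152 = -8

-8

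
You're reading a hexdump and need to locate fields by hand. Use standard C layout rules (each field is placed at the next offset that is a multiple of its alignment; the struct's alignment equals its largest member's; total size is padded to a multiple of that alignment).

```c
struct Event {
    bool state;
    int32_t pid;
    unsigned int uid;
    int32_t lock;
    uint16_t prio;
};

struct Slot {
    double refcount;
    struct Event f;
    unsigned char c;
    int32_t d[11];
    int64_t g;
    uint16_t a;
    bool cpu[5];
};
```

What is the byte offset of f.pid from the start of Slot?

Event: state at 0 (size 1, align 1) → ends 1; pad 3 to align 4 for pid; pid at 4 (size 4, align 4) → ends 8; uid at 8 (size 4, align 4) → ends 12; lock at 12 (size 4, align 4) → ends 16; prio at 16 (size 2, align 2) → ends 18; tail pad 2 to reach multiple of 4; total 20 bytes, alignment 4
refcount at 0 (size 8, align 8) → ends 8
f at 8 (size 20, align 4) → ends 28
within Event: pid at 4
8 + 4 = 12

12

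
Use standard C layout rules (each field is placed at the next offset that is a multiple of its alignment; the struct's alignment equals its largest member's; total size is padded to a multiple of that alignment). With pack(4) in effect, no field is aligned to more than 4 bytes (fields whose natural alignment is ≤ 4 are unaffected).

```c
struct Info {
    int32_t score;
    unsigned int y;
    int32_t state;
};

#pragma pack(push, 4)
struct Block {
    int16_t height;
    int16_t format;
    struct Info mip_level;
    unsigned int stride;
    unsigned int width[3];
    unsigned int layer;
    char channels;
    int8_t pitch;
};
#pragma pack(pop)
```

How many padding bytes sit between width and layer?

0

Info: score at 0 (size 4, align 4) → ends 4; y at 4 (size 4, align 4) → ends 8; state at 8 (size 4, align 4) → ends 12; total 12 bytes, alignment 4
height at 0 (size 2, align 2) → ends 2
format at 2 (size 2, align 2) → ends 4
mip_level at 4 (size 12, align 4) → ends 16
stride at 16 (size 4, align 4) → ends 20
width at 20 (size 12, align 4) → ends 32
layer at 32 (size 4, align 4) → ends 36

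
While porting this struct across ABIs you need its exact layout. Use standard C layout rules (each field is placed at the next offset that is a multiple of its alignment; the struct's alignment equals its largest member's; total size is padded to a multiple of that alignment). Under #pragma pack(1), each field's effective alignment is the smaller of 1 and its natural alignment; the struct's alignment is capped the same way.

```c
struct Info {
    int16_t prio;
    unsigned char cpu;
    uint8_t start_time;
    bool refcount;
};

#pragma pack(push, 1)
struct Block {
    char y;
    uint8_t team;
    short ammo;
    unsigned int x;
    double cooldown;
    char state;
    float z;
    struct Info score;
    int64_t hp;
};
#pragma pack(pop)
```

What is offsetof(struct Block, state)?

16

Info: @0: prio [2B, align 2] → 2; @2: cpu [1B, align 1] → 3; @3: start_time [1B, align 1] → 4; @4: refcount [1B, align 1] → 5; +1 tail pad (align 2); size 6, align 2
@0: y [1B, align 1] → 1
@1: team [1B, align 1] → 2
@2: ammo [2B, align 1] → 4
@4: x [4B, align 1] → 8
@8: cooldown [8B, align 1] → 16
@16: state [1B, align 1] → 17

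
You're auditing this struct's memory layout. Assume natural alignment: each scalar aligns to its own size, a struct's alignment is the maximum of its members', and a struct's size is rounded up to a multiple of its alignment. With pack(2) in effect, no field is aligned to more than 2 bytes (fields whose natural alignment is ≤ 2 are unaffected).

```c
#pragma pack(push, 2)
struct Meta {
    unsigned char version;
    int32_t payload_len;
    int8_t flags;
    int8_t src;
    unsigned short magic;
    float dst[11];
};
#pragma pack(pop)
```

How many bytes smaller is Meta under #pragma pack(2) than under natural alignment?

2

natural layout:
  @0: version [1B, align 1] → 1
  +3 pad (align 4)
  @4: payload_len [4B, align 4] → 8
  @8: flags [1B, align 1] → 9
  @9: src [1B, align 1] → 10
  @10: magic [2B, align 2] → 12
  @12: dst [44B, align 4] → 56
  size 56, align 4
packed(2) layout:
  @0: version [1B, align 1] → 1
  +1 pad (align 2)
  @2: payload_len [4B, align 2] → 6
  @6: flags [1B, align 1] → 7
  @7: src [1B, align 1] → 8
  @8: magic [2B, align 2] → 10
  @10: dst [44B, align 2] → 54
  size 54, align 2
56 − 54 = 2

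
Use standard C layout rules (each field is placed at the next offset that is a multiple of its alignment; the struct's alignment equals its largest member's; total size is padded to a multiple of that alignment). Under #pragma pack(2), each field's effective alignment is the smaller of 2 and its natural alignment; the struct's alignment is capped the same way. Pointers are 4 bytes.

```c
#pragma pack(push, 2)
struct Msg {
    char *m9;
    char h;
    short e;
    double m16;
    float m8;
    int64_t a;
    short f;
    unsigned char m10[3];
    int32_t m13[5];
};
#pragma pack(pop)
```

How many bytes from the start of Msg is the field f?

0..4  m9  (4B, 2-aligned)
4..5  h  (1B, 1-aligned)
5..6  -- padding (1B)
6..8  e  (2B, 2-aligned)
8..16  m16  (8B, 2-aligned)
16..20  m8  (4B, 2-aligned)
20..28  a  (8B, 2-aligned)
28..30  f  (2B, 2-aligned)

28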